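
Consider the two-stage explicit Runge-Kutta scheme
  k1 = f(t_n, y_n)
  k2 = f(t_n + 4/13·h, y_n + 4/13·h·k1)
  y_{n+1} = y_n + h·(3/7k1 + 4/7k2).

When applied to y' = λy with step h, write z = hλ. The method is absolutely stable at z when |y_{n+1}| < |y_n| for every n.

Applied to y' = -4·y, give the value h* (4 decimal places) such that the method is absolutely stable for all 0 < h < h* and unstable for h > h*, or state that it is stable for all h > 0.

(-5.6875,0); λ=-4 ⇒ h* = (91/16)/4 = 1.4219.

Test eqn y'=λy, z=hλ:
  k1=λy_n ⇒ h·k1=z·y_n;  k2=λ(1+4/13z)y_n ⇒ h·k2=z(1+4/13z)y_n
  y_{n+1}/y_n = 1 + 3/7z + 4/7z(1+4/13z) = 1 + z + 16/91z²
  so R(z) = 1 + z + 16/91z².

Find x<0 with |R(x)|<1.
x=-0.63: |R|=0.4398
R=1: x+16/91x²=0 ⇒ x=−91/16=-5.6875; min R=1−1/(4·16/91)=-0.4219>−1
Confirm numerically:
  x=-5.167: |R|=0.52713 <1
  x=-4.450: |R|=0.03176 <1
  x=-3.411: |R|=0.36530 <1
  x=-3.216: |R|=0.39751 <1
  x=-6.077: |R|=1.41617 >1
  x=-5.953: |R|=1.27789 >1
  x=-5.790: |R|=1.10435 >1
Interval (-5.6875, 0).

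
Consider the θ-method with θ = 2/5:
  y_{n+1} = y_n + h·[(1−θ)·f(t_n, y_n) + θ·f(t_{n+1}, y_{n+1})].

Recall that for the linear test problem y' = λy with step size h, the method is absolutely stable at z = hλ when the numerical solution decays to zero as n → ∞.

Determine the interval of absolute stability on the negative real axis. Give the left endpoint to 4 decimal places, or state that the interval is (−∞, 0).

(-10.0000, 0).

Set f=λy, z=hλ:
  y_{n+1} = y_n + z·[3/5·y_n + 2/5·y_{n+1}] ⇒ (1 − 2/5z)y_{n+1} = (1 + 3/5z)y_n
  ⇒ R(z) = (1 + 3/5z)/(1 − 2/5z).

Solve |R(x)|<1 on ℝ⁻.
x=-1.68: |R|=0.0048
R=−1: 1+3/5x = −1+2/5x ⇒ -1/5x=2 ⇒ x=2/(-1/5)=-10.0000
Confirm numerically:
  x=-9.422: |R|=0.97576 <1
  x=-7.784: |R|=0.89226 <1
  x=-7.003: |R|=0.84231 <1
  x=-5.828: |R|=0.74952 <1
  x=-10.599: |R|=1.02286 >1
  x=-10.257: |R|=1.01007 >1
Interval (-10.0000, 0).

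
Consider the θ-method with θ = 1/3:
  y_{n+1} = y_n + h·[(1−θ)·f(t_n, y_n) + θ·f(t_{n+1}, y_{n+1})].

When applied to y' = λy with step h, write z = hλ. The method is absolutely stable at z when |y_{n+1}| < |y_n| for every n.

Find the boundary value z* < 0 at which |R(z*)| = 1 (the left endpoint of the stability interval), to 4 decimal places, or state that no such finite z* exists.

z* = -6.0000.

Set f=λy, z=hλ:
  y_{n+1} = y_n + z·[2/3·y_n + 1/3·y_{n+1}] ⇒ (1 − 1/3z)y_{n+1} = (1 + 2/3z)y_n
  Hence R(z) = (1 + 2/3z)/(1 − 1/3z).

Solve |R(x)|<1 on ℝ⁻.
x=-1.55: |R|=0.0220
R=−1: 1+2/3x = −1+1/3x ⇒ -1/3x=2 ⇒ x=2/(-1/3)=-6.0000
Confirm numerically:
  x=-5.854: |R|=0.98351 <1
  x=-4.990: |R|=0.87359 <1
  x=-4.647: |R|=0.82307 <1
  x=-4.172: |R|=0.74512 <1
  x=-6.410: |R|=1.04357 >1
  x=-6.202: |R|=1.02195 >1
So |R|<1 on (-6.0000, 0).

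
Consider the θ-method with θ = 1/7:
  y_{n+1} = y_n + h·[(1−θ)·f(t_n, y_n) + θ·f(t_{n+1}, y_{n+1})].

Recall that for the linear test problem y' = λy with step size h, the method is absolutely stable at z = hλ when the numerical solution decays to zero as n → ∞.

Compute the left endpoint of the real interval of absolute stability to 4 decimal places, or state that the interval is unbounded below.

left endpoint -2.8000.

On y'=λy, z=hλ:
  y_{n+1} = y_n + z·[6/7·y_n + 1/7·y_{n+1}] ⇒ (1 − 1/7z)y_{n+1} = (1 + 6/7z)y_n
  R(z) = (1 + 6/7z)/(1 − 1/7z).

Find x<0 with |R(x)|<1.
x=-1.36: |R|=0.1388
R=−1: 1+6/7x = −1+1/7x ⇒ -5/7x=2 ⇒ x=2/(-5/7)=-2.8000
Confirm numerically:
  x=-2.611: |R|=0.90168 <1
  x=-2.053: |R|=0.58743 <1
  x=-1.991: |R|=0.55011 <1
  x=-1.419: |R|=0.17983 <1
  x=-3.010: |R|=1.10490 >1
  x=-2.858: |R|=1.02942 >1
Interval (-2.8000, 0).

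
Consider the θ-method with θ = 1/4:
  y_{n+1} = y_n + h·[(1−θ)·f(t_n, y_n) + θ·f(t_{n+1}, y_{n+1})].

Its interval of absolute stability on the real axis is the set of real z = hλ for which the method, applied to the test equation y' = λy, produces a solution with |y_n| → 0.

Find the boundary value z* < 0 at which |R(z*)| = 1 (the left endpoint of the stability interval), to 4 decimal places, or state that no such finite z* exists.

Test eqn y'=λy, z=hλ:
  y_{n+1} = y_n + z·[3/4·y_n + 1/4·y_{n+1}] ⇒ (1 − 1/4z)y_{n+1} = (1 + 3/4z)y_n
  ⇒ R(z) = (1 + 3/4z)/(1 − 1/4z).

Solve |R(x)|<1 on ℝ⁻.
x=-0.66: |R|=0.4335
R=−1: 1+3/4x = −1+1/4x ⇒ -1/2x=2 ⇒ x=2/(-1/2)=-4.0000
Confirm numerically:
  x=-3.059: |R|=0.73339 <1
  x=-2.673: |R|=0.60228 <1
  x=-2.284: |R|=0.45385 <1
  x=-1.746: |R|=0.21545 <1
  x=-4.555: |R|=1.12975 >1
  x=-4.383: |R|=1.09138 >1
  x=-4.086: |R|=1.02127 >1
So |R|<1 on (-4.0000, 0).

left endpoint -4.0000.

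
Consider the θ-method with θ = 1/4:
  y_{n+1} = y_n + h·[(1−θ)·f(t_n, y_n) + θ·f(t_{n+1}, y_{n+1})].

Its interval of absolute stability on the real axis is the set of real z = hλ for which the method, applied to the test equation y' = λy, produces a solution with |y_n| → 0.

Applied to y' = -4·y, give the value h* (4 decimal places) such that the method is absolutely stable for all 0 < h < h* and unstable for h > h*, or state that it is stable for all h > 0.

Set f=λy, z=hλ:
  y_{n+1} = y_n + z·[3/4·y_n + 1/4·y_{n+1}] ⇒ (1 − 1/4z)y_{n+1} = (1 + 3/4z)y_n
  so R(z) = (1 + 3/4z)/(1 − 1/4z).

Solve |R(x)|<1 on ℝ⁻.
x=-1.38: |R|=0.0260
R=−1: 1+3/4x = −1+1/4x ⇒ -1/2x=2 ⇒ x=2/(-1/2)=-4.0000
Confirm numerically:
  x=-2.347: |R|=0.47912 <1
  x=-2.335: |R|=0.47435 <1
  x=-1.622: |R|=0.15404 <1
  x=-4.564: |R|=1.13171 >1
  x=-4.556: |R|=1.12997 >1
  x=-4.402: |R|=1.09569 >1
Stable set (-4.0000, 0).

(-4.0000,0); λ=-4 ⇒ h* = (4)/4 = 1.0000.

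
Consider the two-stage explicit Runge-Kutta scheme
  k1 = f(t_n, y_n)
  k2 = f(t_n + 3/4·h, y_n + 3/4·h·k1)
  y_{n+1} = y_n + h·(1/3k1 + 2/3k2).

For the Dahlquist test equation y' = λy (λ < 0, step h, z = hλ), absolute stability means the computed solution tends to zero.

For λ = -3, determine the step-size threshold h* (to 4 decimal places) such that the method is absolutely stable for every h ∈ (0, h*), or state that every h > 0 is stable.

Set f=λy, z=hλ:
  k1=λy_n ⇒ h·k1=z·y_n;  k2=λ(1+3/4z)y_n ⇒ h·k2=z(1+3/4z)y_n
  y_{n+1}/y_n = 1 + 1/3z + 2/3z(1+3/4z) = 1 + z + 1/2z²
  R(z) = 1 + z + 1/2z².

Find x<0 with |R(x)|<1.
x=-0.35: |R|=0.7113
R=1: x+1/2x²=0 ⇒ x=−2=-2.0000; min R=1−1/(4·1/2)=0.5000>−1
Confirm numerically:
  x=-1.853: |R|=0.86380 <1
  x=-1.769: |R|=0.79568 <1
  x=-1.057: |R|=0.50162 <1
  x=-0.962: |R|=0.50072 <1
  x=-2.365: |R|=1.43161 >1
  x=-2.164: |R|=1.17745 >1
  x=-2.159: |R|=1.17164 >1
So |R|<1 on (-2.0000, 0).

(-2.0000,0); λ=-3 ⇒ h* = (2)/3 = 0.6667.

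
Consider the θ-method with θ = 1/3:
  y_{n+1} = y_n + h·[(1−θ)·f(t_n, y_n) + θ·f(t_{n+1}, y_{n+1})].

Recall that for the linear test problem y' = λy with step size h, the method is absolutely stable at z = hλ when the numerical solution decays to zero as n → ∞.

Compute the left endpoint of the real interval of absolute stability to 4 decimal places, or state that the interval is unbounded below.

Set f=λy, z=hλ:
  y_{n+1} = y_n + z·[2/3·y_n + 1/3·y_{n+1}] ⇒ (1 − 1/3z)y_{n+1} = (1 + 2/3z)y_n
  Hence R(z) = (1 + 2/3z)/(1 − 1/3z).

Find x<0 with |R(x)|<1.
x=-0.66: |R|=0.4590
R=−1: 1+2/3x = −1+1/3x ⇒ -1/3x=2 ⇒ x=2/(-1/3)=-6.0000
Confirm numerically:
  x=-5.560: |R|=0.94860 <1
  x=-3.088: |R|=0.52168 <1
  x=-2.745: |R|=0.43342 <1
  x=-6.417: |R|=1.04428 >1
  x=-6.339: |R|=1.03630 >1
  x=-6.021: |R|=1.00233 >1
Stable set (-6.0000, 0).

left endpoint -6.0000.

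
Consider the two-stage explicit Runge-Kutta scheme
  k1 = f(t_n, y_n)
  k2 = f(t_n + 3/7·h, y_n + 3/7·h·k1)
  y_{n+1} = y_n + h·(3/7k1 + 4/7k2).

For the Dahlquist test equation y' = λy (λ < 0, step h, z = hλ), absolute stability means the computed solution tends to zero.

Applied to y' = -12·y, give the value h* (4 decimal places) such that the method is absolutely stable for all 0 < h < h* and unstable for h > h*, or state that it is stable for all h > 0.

(-4.0833,0); λ=-12 ⇒ h* = (49/12)/12 = 0.3403.

On y'=λy, z=hλ:
  k1=λy_n ⇒ h·k1=z·y_n;  k2=λ(1+3/7z)y_n ⇒ h·k2=z(1+3/7z)y_n
  y_{n+1}/y_n = 1 + 3/7z + 4/7z(1+3/7z) = 1 + z + 12/49z²
  ⇒ R(z) = 1 + z + 12/49z².

Need |R(x)|<1, x<0.
x=-0.99: |R|=0.2500
R=1: x+12/49x²=0 ⇒ x=−49/12=-4.0833; min R=1−1/(4·12/49)=-0.0208>−1
Confirm numerically:
  x=-3.621: |R|=0.59001 <1
  x=-3.475: |R|=0.48230 <1
  x=-2.926: |R|=0.17069 <1
  x=-2.381: |R|=0.00737 <1
  x=-4.546: |R|=1.51509 >1
  x=-4.233: |R|=1.15515 >1
  x=-4.150: |R|=1.06776 >1
Stable set (-4.0833, 0).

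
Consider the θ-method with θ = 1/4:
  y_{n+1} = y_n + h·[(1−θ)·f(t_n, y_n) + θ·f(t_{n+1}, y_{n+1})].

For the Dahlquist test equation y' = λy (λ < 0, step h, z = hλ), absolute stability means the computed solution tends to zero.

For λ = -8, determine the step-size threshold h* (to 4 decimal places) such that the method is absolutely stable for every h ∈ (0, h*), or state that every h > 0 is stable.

(-4.0000,0); λ=-8 ⇒ h* = (4)/8 = 0.5000.

On y'=λy, z=hλ:
  y_{n+1} = y_n + z·[3/4·y_n + 1/4·y_{n+1}] ⇒ (1 − 1/4z)y_{n+1} = (1 + 3/4z)y_n
  ⇒ R(z) = (1 + 3/4z)/(1 − 1/4z).

Solve |R(x)|<1 on ℝ⁻.
x=-0.49: |R|=0.5635
R=−1: 1+3/4x = −1+1/4x ⇒ -1/2x=2 ⇒ x=2/(-1/2)=-4.0000
Confirm numerically:
  x=-3.249: |R|=0.79280 <1
  x=-3.181: |R|=0.77190 <1
  x=-2.353: |R|=0.48150 <1
  x=-4.465: |R|=1.10986 >1
  x=-4.094: |R|=1.02323 >1
Stable set (-4.0000, 0).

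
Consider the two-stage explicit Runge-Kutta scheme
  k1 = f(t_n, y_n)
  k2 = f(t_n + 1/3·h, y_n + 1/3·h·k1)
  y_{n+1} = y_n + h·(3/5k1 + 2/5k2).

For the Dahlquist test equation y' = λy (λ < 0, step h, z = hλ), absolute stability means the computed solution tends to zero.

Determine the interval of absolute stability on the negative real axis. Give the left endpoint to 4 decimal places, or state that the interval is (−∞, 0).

(-7.5000, 0).

On y'=λy, z=hλ:
  k1=λy_n ⇒ h·k1=z·y_n;  k2=λ(1+1/3z)y_n ⇒ h·k2=z(1+1/3z)y_n
  y_{n+1}/y_n = 1 + 3/5z + 2/5z(1+1/3z) = 1 + z + 2/15z²
  R(z) = 1 + z + 2/15z².

Find x<0 with |R(x)|<1.
x=-0.72: |R|=0.3491
R=1: x+2/15x²=0 ⇒ x=−15/2=-7.5000; min R=1−1/(4·2/15)=-0.8750>−1
Confirm numerically:
  x=-6.811: |R|=0.37430 <1
  x=-5.901: |R|=0.25809 <1
  x=-4.503: |R|=0.79940 <1
  x=-3.382: |R|=0.85694 <1
  x=-7.892: |R|=1.41249 >1
  x=-7.577: |R|=1.07779 >1
Stable set (-7.5000, 0).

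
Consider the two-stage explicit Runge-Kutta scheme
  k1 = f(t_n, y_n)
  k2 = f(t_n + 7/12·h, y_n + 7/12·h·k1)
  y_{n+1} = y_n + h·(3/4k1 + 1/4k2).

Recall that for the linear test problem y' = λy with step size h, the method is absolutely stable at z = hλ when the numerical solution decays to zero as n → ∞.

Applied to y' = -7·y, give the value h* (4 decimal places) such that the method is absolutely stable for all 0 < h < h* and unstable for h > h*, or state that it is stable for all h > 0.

(-6.8571,0); λ=-7 ⇒ h* = (48/7)/7 = 0.9796.

Test eqn y'=λy, z=hλ:
  k1=λy_n ⇒ h·k1=z·y_n;  k2=λ(1+7/12z)y_n ⇒ h·k2=z(1+7/12z)y_n
  y_{n+1}/y_n = 1 + 3/4z + 1/4z(1+7/12z) = 1 + z + 7/48z²
  so R(z) = 1 + z + 7/48z².

Find x<0 with |R(x)|<1.
x=-0.71: |R|=0.3635
R=1: x+7/48x²=0 ⇒ x=−48/7=-6.8571; min R=1−1/(4·7/48)=-0.7143>−1
Confirm numerically:
  x=-6.481: |R|=0.64449 <1
  x=-6.275: |R|=0.46728 <1
  x=-5.552: |R|=0.05673 <1
  x=-4.456: |R|=0.56034 <1
  x=-7.395: |R|=1.58005 >1
  x=-7.340: |R|=1.51686 >1
  x=-6.882: |R|=1.02495 >1
Interval (-6.8571, 0).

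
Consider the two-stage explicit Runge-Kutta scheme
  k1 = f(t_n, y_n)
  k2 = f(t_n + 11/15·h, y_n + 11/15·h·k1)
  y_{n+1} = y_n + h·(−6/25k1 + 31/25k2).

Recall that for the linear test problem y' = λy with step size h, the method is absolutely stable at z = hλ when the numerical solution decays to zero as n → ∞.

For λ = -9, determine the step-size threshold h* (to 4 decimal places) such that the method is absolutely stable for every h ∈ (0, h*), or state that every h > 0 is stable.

(-1.0997,0); λ=-9 ⇒ h* = (375/341)/9 = 0.1222.

On y'=λy, z=hλ:
  k1=λy_n ⇒ h·k1=z·y_n;  k2=λ(1+11/15z)y_n ⇒ h·k2=z(1+11/15z)y_n
  y_{n+1}/y_n = 1 − 6/25z + 31/25z(1+11/15z) = 1 + z + 341/375z²
  so R(z) = 1 + z + 341/375z².

Find x<0 with |R(x)|<1.
x=-0.94: |R|=0.8635
R=1: x+341/375x²=0 ⇒ x=−375/341=-1.0997; min R=1−1/(4·341/375)=0.7251>−1
Confirm numerically:
  x=-1.049: |R|=0.95163 <1
  x=-0.867: |R|=0.81654 <1
  x=-0.753: |R|=0.76260 <1
  x=-1.555: |R|=1.64379 >1
  x=-1.397: |R|=1.37766 >1
  x=-1.319: |R|=1.26302 >1
Interval (-1.0997, 0).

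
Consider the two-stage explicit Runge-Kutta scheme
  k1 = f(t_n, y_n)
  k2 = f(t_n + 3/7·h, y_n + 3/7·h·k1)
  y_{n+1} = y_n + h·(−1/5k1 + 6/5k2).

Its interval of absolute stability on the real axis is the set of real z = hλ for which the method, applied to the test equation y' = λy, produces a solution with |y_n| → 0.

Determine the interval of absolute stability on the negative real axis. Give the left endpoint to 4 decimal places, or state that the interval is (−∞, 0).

z∈(-1.9444,0).

Test eqn y'=λy, z=hλ:
  k1=λy_n ⇒ h·k1=z·y_n;  k2=λ(1+3/7z)y_n ⇒ h·k2=z(1+3/7z)y_n
  y_{n+1}/y_n = 1 − 1/5z + 6/5z(1+3/7z) = 1 + z + 18/35z²
  R(z) = 1 + z + 18/35z².

Find x<0 with |R(x)|<1.
x=-1.31: |R|=0.5726
R=1: x+18/35x²=0 ⇒ x=−35/18=-1.9444; min R=1−1/(4·18/35)=0.5139>−1
Confirm numerically:
  x=-1.585: |R|=0.70700 <1
  x=-1.552: |R|=0.68676 <1
  x=-1.342: |R|=0.58421 <1
  x=-1.282: |R|=0.56324 <1
  x=-2.398: |R|=1.55935 >1
  x=-2.370: |R|=1.51869 >1
So |R|<1 on (-1.9444, 0).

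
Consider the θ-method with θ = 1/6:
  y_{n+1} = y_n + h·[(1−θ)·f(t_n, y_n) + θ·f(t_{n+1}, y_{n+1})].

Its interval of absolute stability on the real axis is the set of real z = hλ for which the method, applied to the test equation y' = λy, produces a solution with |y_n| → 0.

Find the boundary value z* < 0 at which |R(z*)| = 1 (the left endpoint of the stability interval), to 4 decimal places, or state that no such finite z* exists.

left endpoint -3.0000.

On y'=λy, z=hλ:
  y_{n+1} = y_n + z·[5/6·y_n + 1/6·y_{n+1}] ⇒ (1 − 1/6z)y_{n+1} = (1 + 5/6z)y_n
  ⇒ R(z) = (1 + 5/6z)/(1 − 1/6z).

Boundary: |R(x)|=1, x<0.
x=-1.46: |R|=0.1743
R=−1: 1+5/6x = −1+1/6x ⇒ -2/3x=2 ⇒ x=2/(-2/3)=-3.0000
Confirm numerically:
  x=-2.357: |R|=0.69223 <1
  x=-1.458: |R|=0.17297 <1
  x=-1.257: |R|=0.03927 <1
  x=-3.367: |R|=1.15672 >1
  x=-3.232: |R|=1.10052 >1
  x=-3.201: |R|=1.08738 >1
Stable set (-3.0000, 0).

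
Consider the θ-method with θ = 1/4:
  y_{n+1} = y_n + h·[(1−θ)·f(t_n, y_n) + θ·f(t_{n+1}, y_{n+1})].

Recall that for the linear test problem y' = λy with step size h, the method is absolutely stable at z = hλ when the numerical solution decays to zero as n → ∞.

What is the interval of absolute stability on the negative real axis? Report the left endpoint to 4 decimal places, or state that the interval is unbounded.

z∈(-4.0000,0).

With y'=λy (z=hλ):
  y_{n+1} = y_n + z·[3/4·y_n + 1/4·y_{n+1}] ⇒ (1 − 1/4z)y_{n+1} = (1 + 3/4z)y_n
  ⇒ R(z) = (1 + 3/4z)/(1 − 1/4z).

Find x<0 with |R(x)|<1.
x=-1.74: |R|=0.2125
R=−1: 1+3/4x = −1+1/4x ⇒ -1/2x=2 ⇒ x=2/(-1/2)=-4.0000
Confirm numerically:
  x=-3.956: |R|=0.98894 <1
  x=-2.492: |R|=0.53543 <1
  x=-2.118: |R|=0.38477 <1
  x=-4.390: |R|=1.09297 >1
  x=-4.083: |R|=1.02054 >1
Stable set (-4.0000, 0).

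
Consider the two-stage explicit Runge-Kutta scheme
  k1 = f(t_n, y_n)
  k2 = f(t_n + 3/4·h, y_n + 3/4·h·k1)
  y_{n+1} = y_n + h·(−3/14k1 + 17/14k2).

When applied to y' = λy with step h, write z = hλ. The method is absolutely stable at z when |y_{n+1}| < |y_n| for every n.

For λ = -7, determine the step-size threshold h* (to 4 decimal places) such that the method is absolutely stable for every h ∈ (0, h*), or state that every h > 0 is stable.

With y'=λy (z=hλ):
  k1=λy_n ⇒ h·k1=z·y_n;  k2=λ(1+3/4z)y_n ⇒ h·k2=z(1+3/4z)y_n
  y_{n+1}/y_n = 1 − 3/14z + 17/14z(1+3/4z) = 1 + z + 51/56z²
  so R(z) = 1 + z + 51/56z².

Need |R(x)|<1, x<0.
x=-0.31: |R|=0.7775
R=1: x+51/56x²=0 ⇒ x=−56/51=-1.0980; min R=1−1/(4·51/56)=0.7255>−1
Confirm numerically:
  x=-1.036: |R|=0.94147 <1
  x=-0.941: |R|=0.86542 <1
  x=-0.697: |R|=0.74543 <1
  x=-1.486: |R|=1.52504 >1
  x=-1.185: |R|=1.09385 >1
  x=-1.182: |R|=1.09038 >1
Stable set (-1.0980, 0).

(-1.0980,0); λ=-7 ⇒ h* = (56/51)/7 = 0.1569.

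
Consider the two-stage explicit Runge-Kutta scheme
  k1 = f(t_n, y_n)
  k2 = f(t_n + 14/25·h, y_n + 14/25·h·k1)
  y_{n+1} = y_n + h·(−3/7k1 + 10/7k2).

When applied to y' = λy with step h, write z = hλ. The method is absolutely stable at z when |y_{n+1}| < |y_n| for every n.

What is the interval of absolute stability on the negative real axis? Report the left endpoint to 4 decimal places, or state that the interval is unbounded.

On y'=λy, z=hλ:
  k1=λy_n ⇒ h·k1=z·y_n;  k2=λ(1+14/25z)y_n ⇒ h·k2=z(1+14/25z)y_n
  y_{n+1}/y_n = 1 − 3/7z + 10/7z(1+14/25z) = 1 + z + 4/5z²
  so R(z) = 1 + z + 4/5z².

Solve |R(x)|<1 on ℝ⁻.
x=-1.27: |R|=1.0203
R=1: x+4/5x²=0 ⇒ x=−5/4=-1.2500; min R=1−1/(4·4/5)=0.6875>−1
Confirm numerically:
  x=-1.213: |R|=0.96410 <1
  x=-0.801: |R|=0.71228 <1
  x=-0.607: |R|=0.68776 <1
  x=-0.549: |R|=0.69212 <1
  x=-1.464: |R|=1.25064 >1
  x=-1.459: |R|=1.24394 >1
  x=-1.364: |R|=1.12440 >1
Stable set (-1.2500, 0).

(-1.2500, 0).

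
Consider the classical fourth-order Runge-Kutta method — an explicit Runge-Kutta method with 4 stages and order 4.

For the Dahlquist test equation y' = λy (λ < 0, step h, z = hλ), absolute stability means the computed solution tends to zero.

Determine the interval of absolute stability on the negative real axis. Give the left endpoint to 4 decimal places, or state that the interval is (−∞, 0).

Set f=λy, z=hλ:
  order 4, 4-stage ⇒ R(z)=1+z+z^2/2+z^3/6+z^4/24
  (e.g. R(-1.78)=0.28252, |R|=0.28252)

Solve |R(x)|<1 on ℝ⁻.
x=-1.78: |R|=0.2825
|R(-2.35)|=0.5190 |R(-1.71)|=0.2749 |R(-1.63)|=0.2708
Bisect:
  x_lo=-3.2471 |R|=1.9508  x_hi=-0.3415 |R|=0.7107
  mid=-1.79433 |R|=0.28455 →hi
  mid=-2.52074 |R|=0.66909 →hi
  mid=-2.88394 |R|=1.15921 →lo
  mid=-2.70234 |R|=0.88197 →hi
  mid=-2.79314 |R|=1.01190 →lo
  mid=-2.74774 |R|=0.94484 →hi
  mid=-2.77044 |R|=0.97784 →hi
  ...
  [-2.78534,-2.78516] ⇒ x*=-2.7853
Interval (-2.7853, 0).

(-2.7853, 0).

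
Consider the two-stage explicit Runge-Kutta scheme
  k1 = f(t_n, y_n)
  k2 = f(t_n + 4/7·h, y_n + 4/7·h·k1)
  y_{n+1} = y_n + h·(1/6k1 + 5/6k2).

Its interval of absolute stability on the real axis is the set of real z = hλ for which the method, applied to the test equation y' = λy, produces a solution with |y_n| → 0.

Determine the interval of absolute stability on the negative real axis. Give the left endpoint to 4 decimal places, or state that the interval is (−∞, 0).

(-2.1000, 0).

Set f=λy, z=hλ:
  k1=λy_n ⇒ h·k1=z·y_n;  k2=λ(1+4/7z)y_n ⇒ h·k2=z(1+4/7z)y_n
  y_{n+1}/y_n = 1 + 1/6z + 5/6z(1+4/7z) = 1 + z + 10/21z²
  so R(z) = 1 + z + 10/21z².

Need |R(x)|<1, x<0.
x=-1.45: |R|=0.5512
R=1: x+10/21x²=0 ⇒ x=−21/10=-2.1000; min R=1−1/(4·10/21)=0.4750>−1
Confirm numerically:
  x=-1.304: |R|=0.50572 <1
  x=-0.974: |R|=0.47775 <1
  x=-0.863: |R|=0.49165 <1
  x=-2.683: |R|=1.74485 >1
  x=-2.351: |R|=1.28100 >1
So |R|<1 on (-2.1000, 0).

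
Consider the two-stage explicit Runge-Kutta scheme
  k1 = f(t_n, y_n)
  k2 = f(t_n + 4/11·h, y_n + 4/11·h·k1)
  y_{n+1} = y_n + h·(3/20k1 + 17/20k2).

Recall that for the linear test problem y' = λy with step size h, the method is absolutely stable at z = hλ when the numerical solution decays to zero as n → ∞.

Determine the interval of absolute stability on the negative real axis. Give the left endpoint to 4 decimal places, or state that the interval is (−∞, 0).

Set f=λy, z=hλ:
  k1=λy_n ⇒ h·k1=z·y_n;  k2=λ(1+4/11z)y_n ⇒ h·k2=z(1+4/11z)y_n
  y_{n+1}/y_n = 1 + 3/20z + 17/20z(1+4/11z) = 1 + z + 17/55z²
  ⇒ R(z) = 1 + z + 17/55z².

Need |R(x)|<1, x<0.
x=-1.44: |R|=0.2009
R=1: x+17/55x²=0 ⇒ x=−55/17=-3.2353; min R=1−1/(4·17/55)=0.1912>−1
Confirm numerically:
  x=-2.142: |R|=0.27616 <1
  x=-2.087: |R|=0.25927 <1
  x=-1.679: |R|=0.19234 <1
  x=-3.400: |R|=1.17309 >1
  x=-3.281: |R|=1.04635 >1
Stable set (-3.2353, 0).

(-3.2353, 0).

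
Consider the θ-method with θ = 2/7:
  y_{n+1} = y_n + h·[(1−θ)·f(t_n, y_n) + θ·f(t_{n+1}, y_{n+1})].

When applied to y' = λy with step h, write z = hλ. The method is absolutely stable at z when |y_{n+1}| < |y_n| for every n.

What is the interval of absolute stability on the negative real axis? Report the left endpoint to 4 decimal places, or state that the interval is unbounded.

Set f=λy, z=hλ:
  y_{n+1} = y_n + z·[5/7·y_n + 2/7·y_{n+1}] ⇒ (1 − 2/7z)y_{n+1} = (1 + 5/7z)y_n
  so R(z) = (1 + 5/7z)/(1 − 2/7z).

Find x<0 with |R(x)|<1.
x=-0.59: |R|=0.4951
R=−1: 1+5/7x = −1+2/7x ⇒ -3/7x=2 ⇒ x=2/(-3/7)=-4.6667
Confirm numerically:
  x=-3.874: |R|=0.83876 <1
  x=-2.868: |R|=0.57632 <1
  x=-2.414: |R|=0.42864 <1
  x=-5.177: |R|=1.08822 >1
  x=-5.006: |R|=1.05984 >1
  x=-4.720: |R|=1.00973 >1
So |R|<1 on (-4.6667, 0).

z∈(-4.6667,0).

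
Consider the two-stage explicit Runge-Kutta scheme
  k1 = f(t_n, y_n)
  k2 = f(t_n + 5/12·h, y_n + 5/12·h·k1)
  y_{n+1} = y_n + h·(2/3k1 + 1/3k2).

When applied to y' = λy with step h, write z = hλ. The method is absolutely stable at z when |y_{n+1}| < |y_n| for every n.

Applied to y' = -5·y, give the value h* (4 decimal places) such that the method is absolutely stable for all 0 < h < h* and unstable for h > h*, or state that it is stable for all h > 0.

(-7.2000,0); λ=-5 ⇒ h* = (36/5)/5 = 1.4400.

On y'=λy, z=hλ:
  k1=λy_n ⇒ h·k1=z·y_n;  k2=λ(1+5/12z)y_n ⇒ h·k2=z(1+5/12z)y_n
  y_{n+1}/y_n = 1 + 2/3z + 1/3z(1+5/12z) = 1 + z + 5/36z²
  so R(z) = 1 + z + 5/36z².

Find x<0 with |R(x)|<1.
x=-0.43: |R|=0.5957
R=1: x+5/36x²=0 ⇒ x=−36/5=-7.2000; min R=1−1/(4·5/36)=-0.8000>−1
Confirm numerically:
  x=-6.655: |R|=0.49625 <1
  x=-5.581: |R|=0.25495 <1
  x=-4.208: |R|=0.74866 <1
  x=-3.637: |R|=0.79981 <1
  x=-7.790: |R|=1.63835 >1
  x=-7.763: |R|=1.60702 >1
  x=-7.236: |R|=1.03618 >1
So |R|<1 on (-7.2000, 0).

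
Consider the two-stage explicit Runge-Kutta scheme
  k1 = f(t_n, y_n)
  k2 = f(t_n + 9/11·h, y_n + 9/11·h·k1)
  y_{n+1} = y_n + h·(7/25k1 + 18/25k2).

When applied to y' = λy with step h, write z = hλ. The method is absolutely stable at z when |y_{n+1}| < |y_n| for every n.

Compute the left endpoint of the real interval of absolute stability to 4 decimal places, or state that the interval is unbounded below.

left endpoint -1.6975.

Test eqn y'=λy, z=hλ:
  k1=λy_n ⇒ h·k1=z·y_n;  k2=λ(1+9/11z)y_n ⇒ h·k2=z(1+9/11z)y_n
  y_{n+1}/y_n = 1 + 7/25z + 18/25z(1+9/11z) = 1 + z + 162/275z²
  R(z) = 1 + z + 162/275z².

Boundary: |R(x)|=1, x<0.
x=-0.89: |R|=0.5766
R=1: x+162/275x²=0 ⇒ x=−275/162=-1.6975; min R=1−1/(4·162/275)=0.5756>−1
Confirm numerically:
  x=-1.654: |R|=0.95759 <1
  x=-1.396: |R|=0.75203 <1
  x=-1.238: |R|=0.66487 <1
  x=-1.086: |R|=0.60877 <1
  x=-2.212: |R|=1.67039 >1
  x=-2.131: |R|=1.54416 >1
  x=-1.806: |R|=1.11540 >1
So |R|<1 on (-1.6975, 0).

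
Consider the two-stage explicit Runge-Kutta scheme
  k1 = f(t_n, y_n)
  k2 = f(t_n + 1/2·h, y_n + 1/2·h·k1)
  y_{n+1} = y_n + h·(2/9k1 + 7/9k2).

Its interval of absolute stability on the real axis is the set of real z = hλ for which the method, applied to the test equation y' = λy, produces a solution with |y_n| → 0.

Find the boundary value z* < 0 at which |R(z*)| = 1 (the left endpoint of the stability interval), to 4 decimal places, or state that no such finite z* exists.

With y'=λy (z=hλ):
  k1=λy_n ⇒ h·k1=z·y_n;  k2=λ(1+1/2z)y_n ⇒ h·k2=z(1+1/2z)y_n
  y_{n+1}/y_n = 1 + 2/9z + 7/9z(1+1/2z) = 1 + z + 7/18z²
  ⇒ R(z) = 1 + z + 7/18z².

Boundary: |R(x)|=1, x<0.
x=-0.46: |R|=0.6223
R=1: x+7/18x²=0 ⇒ x=−18/7=-2.5714; min R=1−1/(4·7/18)=0.3571>−1
Confirm numerically:
  x=-2.252: |R|=0.72025 <1
  x=-2.123: |R|=0.62977 <1
  x=-1.742: |R|=0.43811 <1
  x=-1.733: |R|=0.43495 <1
  x=-3.048: |R|=1.56490 >1
  x=-2.932: |R|=1.41113 >1
  x=-2.705: |R|=1.14051 >1
So |R|<1 on (-2.5714, 0).

left endpoint -2.5714.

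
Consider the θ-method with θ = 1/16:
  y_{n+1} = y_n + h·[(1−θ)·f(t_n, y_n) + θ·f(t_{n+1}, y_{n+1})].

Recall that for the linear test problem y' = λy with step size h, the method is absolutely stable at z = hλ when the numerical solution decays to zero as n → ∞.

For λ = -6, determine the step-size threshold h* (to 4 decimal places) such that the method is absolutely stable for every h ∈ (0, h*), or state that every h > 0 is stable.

(-2.2857,0); λ=-6 ⇒ h* = (16/7)/6 = 0.3810.

Test eqn y'=λy, z=hλ:
  y_{n+1} = y_n + z·[15/16·y_n + 1/16·y_{n+1}] ⇒ (1 − 1/16z)y_{n+1} = (1 + 15/16z)y_n
  ⇒ R(z) = (1 + 15/16z)/(1 − 1/16z).

Find x<0 with |R(x)|<1.
x=-0.68: |R|=0.3477
R=−1: 1+15/16x = −1+1/16x ⇒ -7/8x=2 ⇒ x=2/(-7/8)=-2.2857
Confirm numerically:
  x=-2.225: |R|=0.95336 <1
  x=-2.027: |R|=0.79908 <1
  x=-1.144: |R|=0.06766 <1
  x=-2.730: |R|=1.33209 >1
  x=-2.389: |R|=1.07863 >1
Interval (-2.2857, 0).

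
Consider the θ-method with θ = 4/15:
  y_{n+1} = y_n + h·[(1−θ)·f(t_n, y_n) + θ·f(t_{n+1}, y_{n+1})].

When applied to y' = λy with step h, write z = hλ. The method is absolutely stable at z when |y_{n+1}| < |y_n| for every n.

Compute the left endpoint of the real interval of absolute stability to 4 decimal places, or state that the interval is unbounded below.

With y'=λy (z=hλ):
  y_{n+1} = y_n + z·[11/15·y_n + 4/15·y_{n+1}] ⇒ (1 − 4/15z)y_{n+1} = (1 + 11/15z)y_n
  so R(z) = (1 + 11/15z)/(1 − 4/15z).

Find x<0 with |R(x)|<1.
x=-1.09: |R|=0.1555
R=−1: 1+11/15x = −1+4/15x ⇒ -7/15x=2 ⇒ x=2/(-7/15)=-4.2857
Confirm numerically:
  x=-4.146: |R|=0.96903 <1
  x=-2.276: |R|=0.41636 <1
  x=-1.729: |R|=0.18338 <1
  x=-4.787: |R|=1.10276 >1
  x=-4.782: |R|=1.10179 >1
So |R|<1 on (-4.2857, 0).

z* = -4.2857.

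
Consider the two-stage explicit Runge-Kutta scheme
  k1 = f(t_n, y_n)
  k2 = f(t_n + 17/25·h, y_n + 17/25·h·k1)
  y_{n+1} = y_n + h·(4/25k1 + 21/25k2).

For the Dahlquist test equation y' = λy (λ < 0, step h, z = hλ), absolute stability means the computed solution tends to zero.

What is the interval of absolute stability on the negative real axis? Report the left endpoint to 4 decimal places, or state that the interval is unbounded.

(-1.7507, 0).

On y'=λy, z=hλ:
  k1=λy_n ⇒ h·k1=z·y_n;  k2=λ(1+17/25z)y_n ⇒ h·k2=z(1+17/25z)y_n
  y_{n+1}/y_n = 1 + 4/25z + 21/25z(1+17/25z) = 1 + z + 357/625z²
  ⇒ R(z) = 1 + z + 357/625z².

Boundary: |R(x)|=1, x<0.
x=-1.49: |R|=0.7781
R=1: x+357/625x²=0 ⇒ x=−625/357=-1.7507; min R=1−1/(4·357/625)=0.5623>−1
Confirm numerically:
  x=-1.176: |R|=0.61396 <1
  x=-0.853: |R|=0.56261 <1
  x=-0.804: |R|=0.56523 <1
  x=-2.031: |R|=1.32518 >1
  x=-1.776: |R|=1.02567 >1
So |R|<1 on (-1.7507, 0).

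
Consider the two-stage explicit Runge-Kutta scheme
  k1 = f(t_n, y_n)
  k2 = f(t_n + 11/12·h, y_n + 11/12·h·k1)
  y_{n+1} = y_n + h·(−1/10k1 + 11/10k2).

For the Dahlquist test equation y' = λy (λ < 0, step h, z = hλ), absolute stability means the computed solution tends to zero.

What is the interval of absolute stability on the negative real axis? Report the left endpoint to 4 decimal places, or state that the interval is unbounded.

On y'=λy, z=hλ:
  k1=λy_n ⇒ h·k1=z·y_n;  k2=λ(1+11/12z)y_n ⇒ h·k2=z(1+11/12z)y_n
  y_{n+1}/y_n = 1 − 1/10z + 11/10z(1+11/12z) = 1 + z + 121/120z²
  Hence R(z) = 1 + z + 121/120z².

Need |R(x)|<1, x<0.
x=-1.34: |R|=1.4706
R=1: x+121/120x²=0 ⇒ x=−120/121=-0.9917; min R=1−1/(4·121/120)=0.7521>−1
Confirm numerically:
  x=-0.735: |R|=0.80973 <1
  x=-0.696: |R|=0.79245 <1
  x=-0.479: |R|=0.75235 <1
  x=-0.429: |R|=0.75657 <1
  x=-1.373: |R|=1.52784 >1
  x=-1.095: |R|=1.11402 >1
So |R|<1 on (-0.9917, 0).

(-0.9917, 0).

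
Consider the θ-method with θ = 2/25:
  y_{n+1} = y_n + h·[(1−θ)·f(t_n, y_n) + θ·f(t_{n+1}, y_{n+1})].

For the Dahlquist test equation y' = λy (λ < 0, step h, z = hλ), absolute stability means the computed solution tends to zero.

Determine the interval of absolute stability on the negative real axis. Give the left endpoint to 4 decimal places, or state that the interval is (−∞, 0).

(-2.3810, 0).

On y'=λy, z=hλ:
  y_{n+1} = y_n + z·[23/25·y_n + 2/25·y_{n+1}] ⇒ (1 − 2/25z)y_{n+1} = (1 + 23/25z)y_n
  Hence R(z) = (1 + 23/25z)/(1 − 2/25z).

Solve |R(x)|<1 on ℝ⁻.
x=-0.61: |R|=0.4184
R=−1: 1+23/25x = −1+2/25x ⇒ -21/25x=2 ⇒ x=2/(-21/25)=-2.3810
Confirm numerically:
  x=-2.294: |R|=0.93829 <1
  x=-2.113: |R|=0.80747 <1
  x=-1.333: |R|=0.20455 <1
  x=-2.637: |R|=1.17761 >1
  x=-2.619: |R|=1.16532 >1
  x=-2.559: |R|=1.12415 >1
Interval (-2.3810, 0).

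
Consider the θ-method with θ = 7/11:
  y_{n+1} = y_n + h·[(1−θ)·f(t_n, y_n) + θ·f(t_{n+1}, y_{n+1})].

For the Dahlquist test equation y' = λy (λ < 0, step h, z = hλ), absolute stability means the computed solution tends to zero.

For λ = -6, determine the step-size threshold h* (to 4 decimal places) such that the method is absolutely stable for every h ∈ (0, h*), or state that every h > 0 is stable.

interval (−∞, 0). Any h>0 works for λ=-6.

Set f=λy, z=hλ:
  y_{n+1} = y_n + z·[4/11·y_n + 7/11·y_{n+1}] ⇒ (1 − 7/11z)y_{n+1} = (1 + 4/11z)y_n
  so R(z) = (1 + 4/11z)/(1 − 7/11z).

Solve |R(x)|<1 on ℝ⁻.
x=-0.9: |R|=0.4277
x=-2: |R|=0.1200
x=-10: |R|=0.3580
x=-100: |R|=0.5471
θ=7/11≥1/2 ⇒ |1+4/11x|<|1−7/11x| ∀x<0 ⇒ interval (−∞,0).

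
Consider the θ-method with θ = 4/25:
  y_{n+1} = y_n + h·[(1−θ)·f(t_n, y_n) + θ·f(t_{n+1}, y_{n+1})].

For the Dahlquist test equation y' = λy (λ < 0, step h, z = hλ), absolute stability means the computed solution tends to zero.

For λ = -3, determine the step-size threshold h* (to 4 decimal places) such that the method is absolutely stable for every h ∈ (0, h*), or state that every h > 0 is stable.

On y'=λy, z=hλ:
  y_{n+1} = y_n + z·[21/25·y_n + 4/25·y_{n+1}] ⇒ (1 − 4/25z)y_{n+1} = (1 + 21/25z)y_n
  ⇒ R(z) = (1 + 21/25z)/(1 − 4/25z).

Need |R(x)|<1, x<0.
x=-1.51: |R|=0.2162
R=−1: 1+21/25x = −1+4/25x ⇒ -17/25x=2 ⇒ x=2/(-17/25)=-2.9412
Confirm numerically:
  x=-2.379: |R|=0.72311 <1
  x=-1.627: |R|=0.29094 <1
  x=-1.342: |R|=0.10478 <1
  x=-3.533: |R|=1.25710 >1
  x=-3.375: |R|=1.19156 >1
So |R|<1 on (-2.9412, 0).

(-2.9412,0); λ=-3 ⇒ h* = (50/17)/3 = 0.9804.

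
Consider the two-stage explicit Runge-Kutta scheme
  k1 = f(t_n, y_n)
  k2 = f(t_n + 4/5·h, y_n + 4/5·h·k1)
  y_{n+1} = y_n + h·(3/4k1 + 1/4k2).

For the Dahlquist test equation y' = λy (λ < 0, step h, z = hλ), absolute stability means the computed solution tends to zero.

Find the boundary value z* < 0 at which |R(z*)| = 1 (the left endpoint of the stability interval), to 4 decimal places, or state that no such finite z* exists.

Test eqn y'=λy, z=hλ:
  k1=λy_n ⇒ h·k1=z·y_n;  k2=λ(1+4/5z)y_n ⇒ h·k2=z(1+4/5z)y_n
  y_{n+1}/y_n = 1 + 3/4z + 1/4z(1+4/5z) = 1 + z + 1/5z²
  so R(z) = 1 + z + 1/5z².

Boundary: |R(x)|=1, x<0.
x=-0.4: |R|=0.6320
R=1: x+1/5x²=0 ⇒ x=−5=-5.0000; min R=1−1/(4·1/5)=-0.2500>−1
Confirm numerically:
  x=-4.689: |R|=0.70834 <1
  x=-4.557: |R|=0.59625 <1
  x=-3.582: |R|=0.01586 <1
  x=-5.066: |R|=1.06687 >1
  x=-5.027: |R|=1.02715 >1
Stable set (-5.0000, 0).

z* = -5.0000.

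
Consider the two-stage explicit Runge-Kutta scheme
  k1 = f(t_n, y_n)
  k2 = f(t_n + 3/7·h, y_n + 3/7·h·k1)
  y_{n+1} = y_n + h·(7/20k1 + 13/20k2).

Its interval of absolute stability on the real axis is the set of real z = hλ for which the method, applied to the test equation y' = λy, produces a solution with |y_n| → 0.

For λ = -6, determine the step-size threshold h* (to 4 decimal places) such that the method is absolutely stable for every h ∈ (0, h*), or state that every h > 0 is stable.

On y'=λy, z=hλ:
  k1=λy_n ⇒ h·k1=z·y_n;  k2=λ(1+3/7z)y_n ⇒ h·k2=z(1+3/7z)y_n
  y_{n+1}/y_n = 1 + 7/20z + 13/20z(1+3/7z) = 1 + z + 39/140z²
  Hence R(z) = 1 + z + 39/140z².

Solve |R(x)|<1 on ℝ⁻.
x=-1.21: |R|=0.1979
R=1: x+39/140x²=0 ⇒ x=−140/39=-3.5897; min R=1−1/(4·39/140)=0.1026>−1
Confirm numerically:
  x=-3.430: |R|=0.84737 <1
  x=-3.199: |R|=0.65179 <1
  x=-2.459: |R|=0.22543 <1
  x=-4.116: |R|=1.60341 >1
  x=-4.020: |R|=1.48183 >1
  x=-3.973: |R|=1.42417 >1
So |R|<1 on (-3.5897, 0).

(-3.5897,0); λ=-6 ⇒ h* = (140/39)/6 = 0.5983.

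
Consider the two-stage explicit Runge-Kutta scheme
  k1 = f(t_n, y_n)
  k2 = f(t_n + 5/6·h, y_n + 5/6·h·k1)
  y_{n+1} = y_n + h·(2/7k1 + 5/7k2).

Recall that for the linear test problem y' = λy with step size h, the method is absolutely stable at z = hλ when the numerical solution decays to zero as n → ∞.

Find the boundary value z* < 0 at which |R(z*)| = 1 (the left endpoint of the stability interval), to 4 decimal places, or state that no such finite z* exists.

left endpoint -1.6800.

With y'=λy (z=hλ):
  k1=λy_n ⇒ h·k1=z·y_n;  k2=λ(1+5/6z)y_n ⇒ h·k2=z(1+5/6z)y_n
  y_{n+1}/y_n = 1 + 2/7z + 5/7z(1+5/6z) = 1 + z + 25/42z²
  so R(z) = 1 + z + 25/42z².

Boundary: |R(x)|=1, x<0.
x=-1.14: |R|=0.6336
R=1: x+25/42x²=0 ⇒ x=−42/25=-1.6800; min R=1−1/(4·25/42)=0.5800>−1
Confirm numerically:
  x=-1.563: |R|=0.89115 <1
  x=-1.553: |R|=0.88260 <1
  x=-1.117: |R|=0.62567 <1
  x=-2.231: |R|=1.73171 >1
  x=-2.147: |R|=1.59681 >1
  x=-1.707: |R|=1.02743 >1
Interval (-1.6800, 0).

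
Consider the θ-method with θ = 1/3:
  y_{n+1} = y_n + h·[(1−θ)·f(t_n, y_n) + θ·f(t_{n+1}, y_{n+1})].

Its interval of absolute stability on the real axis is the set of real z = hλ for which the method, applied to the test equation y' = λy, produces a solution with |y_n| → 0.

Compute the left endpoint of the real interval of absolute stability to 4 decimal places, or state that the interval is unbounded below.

Test eqn y'=λy, z=hλ:
  y_{n+1} = y_n + z·[2/3·y_n + 1/3·y_{n+1}] ⇒ (1 − 1/3z)y_{n+1} = (1 + 2/3z)y_n
  Hence R(z) = (1 + 2/3z)/(1 − 1/3z).

Need |R(x)|<1, x<0.
x=-0.55: |R|=0.5352
R=−1: 1+2/3x = −1+1/3x ⇒ -1/3x=2 ⇒ x=2/(-1/3)=-6.0000
Confirm numerically:
  x=-5.433: |R|=0.93276 <1
  x=-3.701: |R|=0.65692 <1
  x=-3.559: |R|=0.62784 <1
  x=-3.032: |R|=0.50796 <1
  x=-6.539: |R|=1.05650 >1
  x=-6.097: |R|=1.01066 >1
Stable set (-6.0000, 0).

left endpoint -6.0000.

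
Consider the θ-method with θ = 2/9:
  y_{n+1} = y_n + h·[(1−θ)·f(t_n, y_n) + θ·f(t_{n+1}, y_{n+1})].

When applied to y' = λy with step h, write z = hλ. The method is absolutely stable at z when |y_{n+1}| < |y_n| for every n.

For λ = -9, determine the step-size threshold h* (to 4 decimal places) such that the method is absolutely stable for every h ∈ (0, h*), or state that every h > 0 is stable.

(-3.6000,0); λ=-9 ⇒ h* = (18/5)/9 = 0.4000.

Test eqn y'=λy, z=hλ:
  y_{n+1} = y_n + z·[7/9·y_n + 2/9·y_{n+1}] ⇒ (1 − 2/9z)y_{n+1} = (1 + 7/9z)y_n
  R(z) = (1 + 7/9z)/(1 − 2/9z).

Find x<0 with |R(x)|<1.
x=-0.42: |R|=0.6159
R=−1: 1+7/9x = −1+2/9x ⇒ -5/9x=2 ⇒ x=2/(-5/9)=-3.6000
Confirm numerically:
  x=-3.464: |R|=0.95731 <1
  x=-2.209: |R|=0.48167 <1
  x=-2.180: |R|=0.46856 <1
  x=-1.747: |R|=0.25844 <1
  x=-4.199: |R|=1.17215 >1
  x=-3.871: |R|=1.08093 >1
  x=-3.814: |R|=1.06435 >1
Stable set (-3.6000, 0).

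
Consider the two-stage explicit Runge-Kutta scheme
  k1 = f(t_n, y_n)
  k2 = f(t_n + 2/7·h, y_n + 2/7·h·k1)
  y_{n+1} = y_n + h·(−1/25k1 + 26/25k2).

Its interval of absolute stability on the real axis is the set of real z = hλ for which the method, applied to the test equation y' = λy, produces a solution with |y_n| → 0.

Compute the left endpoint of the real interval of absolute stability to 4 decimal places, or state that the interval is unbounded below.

Set f=λy, z=hλ:
  k1=λy_n ⇒ h·k1=z·y_n;  k2=λ(1+2/7z)y_n ⇒ h·k2=z(1+2/7z)y_n
  y_{n+1}/y_n = 1 − 1/25z + 26/25z(1+2/7z) = 1 + z + 52/175z²
  Hence R(z) = 1 + z + 52/175z².

Need |R(x)|<1, x<0.
x=-1.25: |R|=0.2143
R=1: x+52/175x²=0 ⇒ x=−175/52=-3.3654; min R=1−1/(4·52/175)=0.1587>−1
Confirm numerically:
  x=-3.124: |R|=0.77593 <1
  x=-2.406: |R|=0.31411 <1
  x=-2.383: |R|=0.30438 <1
  x=-1.791: |R|=0.16214 <1
  x=-3.851: |R|=1.55569 >1
  x=-3.614: |R|=1.26698 >1
  x=-3.562: |R|=1.20810 >1
Stable set (-3.3654, 0).

left endpoint -3.3654.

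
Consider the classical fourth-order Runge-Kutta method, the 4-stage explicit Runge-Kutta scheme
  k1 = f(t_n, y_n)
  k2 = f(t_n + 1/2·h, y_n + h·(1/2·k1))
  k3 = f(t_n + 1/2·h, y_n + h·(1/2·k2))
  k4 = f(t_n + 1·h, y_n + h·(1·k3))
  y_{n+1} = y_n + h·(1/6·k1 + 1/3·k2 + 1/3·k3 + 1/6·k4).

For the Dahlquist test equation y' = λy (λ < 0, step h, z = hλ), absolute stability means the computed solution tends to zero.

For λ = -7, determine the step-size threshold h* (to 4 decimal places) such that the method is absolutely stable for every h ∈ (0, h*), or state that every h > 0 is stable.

(-2.7853,0); λ=-7 ⇒ h* = 0.3979.

With y'=λy (z=hλ):
  order 4, 4-stage ⇒ R(z)=1+z+z^2/2+z^3/6+z^4/24
  (e.g. R(-0.39)=0.67713, |R|=0.67713)

Solve |R(x)|<1 on ℝ⁻.
x=-0.39: |R|=0.6771
|R(-1.33)|=0.2927 |R(-1.26)|=0.3054
Bisect:
  x_lo=-3.3917 |R|=2.3713  x_hi=-0.0832 |R|=0.9202
  mid=-1.73744 |R|=0.27746 →hi
  mid=-2.56459 |R|=0.71514 →hi
  mid=-2.97816 |R|=1.33192 →lo
  mid=-2.77137 |R|=0.97922 →hi
  mid=-2.87477 |R|=1.14350 →lo
  mid=-2.82307 |R|=1.05847 →lo
  mid=-2.79722 |R|=1.01814 →lo
  ...
  [-2.78531,-2.78511] ⇒ x*=-2.7853
So |R|<1 on (-2.7853, 0).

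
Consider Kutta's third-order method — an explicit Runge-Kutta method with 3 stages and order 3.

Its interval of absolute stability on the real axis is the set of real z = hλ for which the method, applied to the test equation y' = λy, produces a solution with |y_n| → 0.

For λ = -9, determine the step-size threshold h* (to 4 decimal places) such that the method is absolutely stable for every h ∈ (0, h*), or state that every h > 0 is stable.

With y'=λy (z=hλ):
  order 3, 3-stage ⇒ R(z)=1+z+z^2/2+z^3/6
  (e.g. R(-0.81)=0.42948, |R|=0.42948)

Need |R(x)|<1, x<0.
x=-0.81: |R|=0.4295
|R(-2.41)|=0.8389 |R(-2.16)|=0.5068 |R(-0.73)|=0.4716
Bisect:
  x_lo=-3.1539 |R|=2.4090  x_hi=-0.3544 |R|=0.7010
  mid=-1.75416 |R|=0.11523 →hi
  mid=-2.45402 |R|=0.90602 →hi
  mid=-2.80395 |R|=1.54706 →lo
  mid=-2.62899 |R|=1.20161 →lo
  mid=-2.54150 |R|=1.04791 →lo
  mid=-2.49776 |R|=0.97553 →hi
  mid=-2.51963 |R|=1.01136 →lo
  ...
  [-2.51280,-2.51263] ⇒ x*=-2.5127
Stable set (-2.5127, 0).

(-2.5127,0); λ=-9 ⇒ h* = 0.2792.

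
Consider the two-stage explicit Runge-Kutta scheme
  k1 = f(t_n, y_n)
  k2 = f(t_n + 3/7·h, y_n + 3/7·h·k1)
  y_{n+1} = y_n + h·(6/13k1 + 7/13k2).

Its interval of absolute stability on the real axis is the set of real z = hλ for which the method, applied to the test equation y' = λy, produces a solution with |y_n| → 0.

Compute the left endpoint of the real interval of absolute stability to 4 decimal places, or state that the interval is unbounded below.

z* = -4.3333.

On y'=λy, z=hλ:
  k1=λy_n ⇒ h·k1=z·y_n;  k2=λ(1+3/7z)y_n ⇒ h·k2=z(1+3/7z)y_n
  y_{n+1}/y_n = 1 + 6/13z + 7/13z(1+3/7z) = 1 + z + 3/13z²
  so R(z) = 1 + z + 3/13z².

Need |R(x)|<1, x<0.
x=-0.92: |R|=0.2753
R=1: x+3/13x²=0 ⇒ x=−13/3=-4.3333; min R=1−1/(4·3/13)=-0.0833>−1
Confirm numerically:
  x=-3.902: |R|=0.61160 <1
  x=-3.880: |R|=0.59409 <1
  x=-3.503: |R|=0.32877 <1
  x=-3.048: |R|=0.09592 <1
  x=-4.740: |R|=1.44483 >1
  x=-4.642: |R|=1.33065 >1
  x=-4.372: |R|=1.03901 >1
Stable set (-4.3333, 0).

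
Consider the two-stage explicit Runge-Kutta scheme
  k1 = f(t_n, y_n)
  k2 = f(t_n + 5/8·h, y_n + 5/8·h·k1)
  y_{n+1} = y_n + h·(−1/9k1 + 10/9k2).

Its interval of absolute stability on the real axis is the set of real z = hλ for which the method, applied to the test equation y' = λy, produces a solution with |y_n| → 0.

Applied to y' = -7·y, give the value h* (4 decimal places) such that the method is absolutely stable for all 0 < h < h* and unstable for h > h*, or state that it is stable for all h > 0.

On y'=λy, z=hλ:
  k1=λy_n ⇒ h·k1=z·y_n;  k2=λ(1+5/8z)y_n ⇒ h·k2=z(1+5/8z)y_n
  y_{n+1}/y_n = 1 − 1/9z + 10/9z(1+5/8z) = 1 + z + 25/36z²
  Hence R(z) = 1 + z + 25/36z².

Solve |R(x)|<1 on ℝ⁻.
x=-0.76: |R|=0.6411
R=1: x+25/36x²=0 ⇒ x=−36/25=-1.4400; min R=1−1/(4·25/36)=0.6400>−1
Confirm numerically:
  x=-1.183: |R|=0.78887 <1
  x=-0.999: |R|=0.69406 <1
  x=-0.718: |R|=0.64000 <1
  x=-0.703: |R|=0.64020 <1
  x=-2.037: |R|=1.84451 >1
  x=-1.796: |R|=1.44401 >1
  x=-1.491: |R|=1.05281 >1
Interval (-1.4400, 0).

(-1.4400,0); λ=-7 ⇒ h* = (36/25)/7 = 0.2057.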